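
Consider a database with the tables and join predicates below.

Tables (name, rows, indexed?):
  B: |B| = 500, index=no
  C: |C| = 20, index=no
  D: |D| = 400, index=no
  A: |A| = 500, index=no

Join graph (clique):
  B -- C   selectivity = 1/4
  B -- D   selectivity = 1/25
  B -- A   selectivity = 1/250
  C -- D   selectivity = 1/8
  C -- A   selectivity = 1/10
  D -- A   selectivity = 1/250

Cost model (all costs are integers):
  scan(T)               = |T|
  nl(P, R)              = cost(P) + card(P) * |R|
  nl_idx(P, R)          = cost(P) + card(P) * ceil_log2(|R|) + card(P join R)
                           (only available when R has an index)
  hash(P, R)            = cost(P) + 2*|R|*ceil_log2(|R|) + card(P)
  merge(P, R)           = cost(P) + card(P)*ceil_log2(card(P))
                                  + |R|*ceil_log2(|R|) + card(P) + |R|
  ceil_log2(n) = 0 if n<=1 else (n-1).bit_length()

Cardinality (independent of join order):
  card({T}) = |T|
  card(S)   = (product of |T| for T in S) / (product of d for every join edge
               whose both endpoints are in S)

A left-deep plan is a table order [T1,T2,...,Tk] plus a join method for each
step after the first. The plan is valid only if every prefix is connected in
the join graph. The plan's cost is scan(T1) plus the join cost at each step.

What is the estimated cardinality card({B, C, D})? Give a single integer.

5000

Tables in S: B(500), C(20), D(400)
Edges inside S: B-C(d=4), B-D(d=25), C-D(d=8)
numerator = 500 * 20 * 400 = 4000000
denominator = 4 * 25 * 8 = 800
card(S) = 4000000 / 800 = 5000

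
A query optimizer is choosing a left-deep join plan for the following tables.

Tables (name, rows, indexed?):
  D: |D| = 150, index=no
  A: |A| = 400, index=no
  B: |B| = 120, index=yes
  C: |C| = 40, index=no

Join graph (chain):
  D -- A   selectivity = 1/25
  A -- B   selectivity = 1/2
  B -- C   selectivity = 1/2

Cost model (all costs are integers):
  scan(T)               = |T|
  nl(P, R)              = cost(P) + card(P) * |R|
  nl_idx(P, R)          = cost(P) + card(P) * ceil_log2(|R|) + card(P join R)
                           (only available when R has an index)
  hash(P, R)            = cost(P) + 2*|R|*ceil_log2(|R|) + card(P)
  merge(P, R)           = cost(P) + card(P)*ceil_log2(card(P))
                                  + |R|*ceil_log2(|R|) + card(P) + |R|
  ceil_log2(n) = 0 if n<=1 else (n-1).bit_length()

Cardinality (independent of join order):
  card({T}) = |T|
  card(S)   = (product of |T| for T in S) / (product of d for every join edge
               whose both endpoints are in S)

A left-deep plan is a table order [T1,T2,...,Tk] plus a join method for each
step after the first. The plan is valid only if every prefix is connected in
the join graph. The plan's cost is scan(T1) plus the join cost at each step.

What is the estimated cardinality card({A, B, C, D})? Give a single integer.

2880000

Tables in S: A(400), B(120), C(40), D(150)
Edges inside S: D-A(d=25), A-B(d=2), B-C(d=2)
numerator = 400 * 120 * 40 * 150 = 288000000
denominator = 25 * 2 * 2 = 100
card(S) = 288000000 / 100 = 2880000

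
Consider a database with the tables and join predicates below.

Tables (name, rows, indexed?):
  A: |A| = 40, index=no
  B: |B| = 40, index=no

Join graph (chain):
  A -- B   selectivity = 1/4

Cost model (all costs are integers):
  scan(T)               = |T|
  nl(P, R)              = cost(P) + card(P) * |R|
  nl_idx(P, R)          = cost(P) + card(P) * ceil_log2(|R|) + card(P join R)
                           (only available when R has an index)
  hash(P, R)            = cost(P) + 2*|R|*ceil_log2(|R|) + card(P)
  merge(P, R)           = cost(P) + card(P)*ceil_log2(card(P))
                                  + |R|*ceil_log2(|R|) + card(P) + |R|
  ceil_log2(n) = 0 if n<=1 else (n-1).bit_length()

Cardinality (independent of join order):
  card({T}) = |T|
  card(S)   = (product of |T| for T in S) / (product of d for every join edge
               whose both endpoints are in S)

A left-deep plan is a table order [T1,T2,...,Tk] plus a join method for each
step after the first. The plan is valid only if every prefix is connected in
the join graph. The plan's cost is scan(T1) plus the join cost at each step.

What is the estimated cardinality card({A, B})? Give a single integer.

Tables in S: A(40), B(40)
Edges inside S: A-B(d=4)
numerator = 40 * 40 = 1600
denominator = 4 = 4
card(S) = 1600 / 4 = 400

400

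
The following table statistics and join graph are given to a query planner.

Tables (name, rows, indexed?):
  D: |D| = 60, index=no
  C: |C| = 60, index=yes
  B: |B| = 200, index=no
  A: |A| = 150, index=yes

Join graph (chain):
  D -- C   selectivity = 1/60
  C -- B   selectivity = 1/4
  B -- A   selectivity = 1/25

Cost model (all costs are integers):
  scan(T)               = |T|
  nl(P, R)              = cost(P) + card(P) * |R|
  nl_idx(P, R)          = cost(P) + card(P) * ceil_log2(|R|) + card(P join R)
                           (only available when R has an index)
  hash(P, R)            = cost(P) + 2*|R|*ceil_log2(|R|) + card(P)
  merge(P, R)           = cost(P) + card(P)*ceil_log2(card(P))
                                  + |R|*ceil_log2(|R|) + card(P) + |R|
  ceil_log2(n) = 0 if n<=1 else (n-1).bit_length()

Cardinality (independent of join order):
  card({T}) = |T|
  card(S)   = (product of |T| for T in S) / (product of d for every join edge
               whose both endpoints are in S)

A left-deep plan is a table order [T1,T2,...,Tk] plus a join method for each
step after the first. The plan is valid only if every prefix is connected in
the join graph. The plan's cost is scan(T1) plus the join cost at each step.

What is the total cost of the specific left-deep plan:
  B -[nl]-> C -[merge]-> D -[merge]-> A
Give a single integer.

step 1: scan B: cost=200, card=200
step 2: join C via nl
    card(P join C) = 200*60/(4) = 3000
    cost = 200 + 200*60 = 12200
step 3: join D via merge
    card(P join D) = 3000*60/(60) = 3000
    cost = 12200 + 3000*12 + 60*6 + 3000 + 60 = 51620
step 4: join A via merge
    card(P join A) = 3000*150/(25) = 18000
    cost = 51620 + 3000*12 + 150*8 + 3000 + 150 = 91970

91970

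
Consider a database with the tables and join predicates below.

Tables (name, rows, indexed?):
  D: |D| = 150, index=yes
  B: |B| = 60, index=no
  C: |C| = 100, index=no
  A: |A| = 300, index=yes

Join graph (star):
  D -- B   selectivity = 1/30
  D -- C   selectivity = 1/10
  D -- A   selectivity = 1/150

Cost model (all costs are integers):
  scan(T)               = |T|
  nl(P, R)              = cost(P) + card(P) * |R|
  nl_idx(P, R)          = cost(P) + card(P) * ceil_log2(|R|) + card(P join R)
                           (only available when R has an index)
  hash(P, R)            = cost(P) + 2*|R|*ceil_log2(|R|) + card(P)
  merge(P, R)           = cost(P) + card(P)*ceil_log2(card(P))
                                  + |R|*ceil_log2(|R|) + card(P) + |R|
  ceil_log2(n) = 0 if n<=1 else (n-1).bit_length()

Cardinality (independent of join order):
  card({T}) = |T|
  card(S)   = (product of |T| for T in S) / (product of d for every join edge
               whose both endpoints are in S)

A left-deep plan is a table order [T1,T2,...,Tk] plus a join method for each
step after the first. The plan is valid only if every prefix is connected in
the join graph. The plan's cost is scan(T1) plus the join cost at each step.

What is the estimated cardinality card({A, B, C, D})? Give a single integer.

Tables in S: A(300), B(60), C(100), D(150)
Edges inside S: D-B(d=30), D-C(d=10), D-A(d=150)
numerator = 300 * 60 * 100 * 150 = 270000000
denominator = 30 * 10 * 150 = 45000
card(S) = 270000000 / 45000 = 6000

6000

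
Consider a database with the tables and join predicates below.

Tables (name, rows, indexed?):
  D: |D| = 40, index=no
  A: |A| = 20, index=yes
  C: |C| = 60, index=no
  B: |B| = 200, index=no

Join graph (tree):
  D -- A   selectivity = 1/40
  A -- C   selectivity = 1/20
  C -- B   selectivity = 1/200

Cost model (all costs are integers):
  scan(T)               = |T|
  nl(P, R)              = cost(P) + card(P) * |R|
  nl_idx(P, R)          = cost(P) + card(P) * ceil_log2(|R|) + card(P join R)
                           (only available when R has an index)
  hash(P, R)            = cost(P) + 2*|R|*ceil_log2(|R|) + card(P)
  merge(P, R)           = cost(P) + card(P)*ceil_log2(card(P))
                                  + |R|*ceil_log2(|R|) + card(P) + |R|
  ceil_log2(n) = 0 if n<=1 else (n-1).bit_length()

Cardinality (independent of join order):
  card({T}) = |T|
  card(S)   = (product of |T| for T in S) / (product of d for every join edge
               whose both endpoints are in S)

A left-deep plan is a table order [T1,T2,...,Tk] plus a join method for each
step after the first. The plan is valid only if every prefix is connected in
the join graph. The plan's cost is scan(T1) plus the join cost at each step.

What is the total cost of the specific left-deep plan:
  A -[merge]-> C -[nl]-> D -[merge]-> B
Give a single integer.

step 1: scan A: cost=20, card=20
step 2: join C via merge
    card(P join C) = 20*60/(20) = 60
    cost = 20 + 20*5 + 60*6 + 20 + 60 = 560
step 3: join D via nl
    card(P join D) = 60*40/(40) = 60
    cost = 560 + 60*40 = 2960
step 4: join B via merge
    card(P join B) = 60*200/(200) = 60
    cost = 2960 + 60*6 + 200*8 + 60 + 200 = 5180

5180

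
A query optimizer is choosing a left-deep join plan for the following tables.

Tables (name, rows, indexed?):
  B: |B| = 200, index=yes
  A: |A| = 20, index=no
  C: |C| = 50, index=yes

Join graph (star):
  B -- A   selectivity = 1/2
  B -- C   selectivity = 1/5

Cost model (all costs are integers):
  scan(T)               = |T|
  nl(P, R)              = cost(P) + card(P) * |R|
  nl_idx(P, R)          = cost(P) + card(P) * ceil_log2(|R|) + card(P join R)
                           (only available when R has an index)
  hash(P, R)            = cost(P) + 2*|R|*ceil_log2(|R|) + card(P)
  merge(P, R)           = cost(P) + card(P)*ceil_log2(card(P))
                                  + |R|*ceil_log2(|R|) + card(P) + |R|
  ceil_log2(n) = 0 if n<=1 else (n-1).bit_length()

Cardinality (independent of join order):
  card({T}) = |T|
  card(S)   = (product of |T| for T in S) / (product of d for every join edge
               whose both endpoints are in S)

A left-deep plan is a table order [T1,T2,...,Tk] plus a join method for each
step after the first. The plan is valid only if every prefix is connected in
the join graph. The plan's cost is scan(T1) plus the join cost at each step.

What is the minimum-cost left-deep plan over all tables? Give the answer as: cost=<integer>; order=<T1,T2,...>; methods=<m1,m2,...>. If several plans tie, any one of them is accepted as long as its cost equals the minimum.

Selinger DP (subsets sized 1..n):
  {B}: scan cost=200, card=200
  {A}: scan cost=20, card=20
  {C}: scan cost=50, card=50
  {AB}: card=2000; try (A,hash)→600, (B,merge)→1940, (A,merge)→2120, (B,nl_idx)→2180, (B,hash)→3240, (B,nl)→4020 …(+1); best=600 via (A,hash)
  {BC}: card=2000; try (C,hash)→1000, (B,merge)→2200, (C,merge)→2350, (B,nl_idx)→2450, (B,hash)→3300, (C,nl_idx)→3400 …(+2); best=1000 via (C,hash)
  {ABC}: card=20000; try (C,hash)→3200, (A,hash)→3200, (C,merge)→24950, (A,merge)→25120, (C,nl_idx)→32600, (A,nl)→41000 …(+1); best=3200 via (C,hash)

cost=3200; order=B,A,C; methods=hash,hash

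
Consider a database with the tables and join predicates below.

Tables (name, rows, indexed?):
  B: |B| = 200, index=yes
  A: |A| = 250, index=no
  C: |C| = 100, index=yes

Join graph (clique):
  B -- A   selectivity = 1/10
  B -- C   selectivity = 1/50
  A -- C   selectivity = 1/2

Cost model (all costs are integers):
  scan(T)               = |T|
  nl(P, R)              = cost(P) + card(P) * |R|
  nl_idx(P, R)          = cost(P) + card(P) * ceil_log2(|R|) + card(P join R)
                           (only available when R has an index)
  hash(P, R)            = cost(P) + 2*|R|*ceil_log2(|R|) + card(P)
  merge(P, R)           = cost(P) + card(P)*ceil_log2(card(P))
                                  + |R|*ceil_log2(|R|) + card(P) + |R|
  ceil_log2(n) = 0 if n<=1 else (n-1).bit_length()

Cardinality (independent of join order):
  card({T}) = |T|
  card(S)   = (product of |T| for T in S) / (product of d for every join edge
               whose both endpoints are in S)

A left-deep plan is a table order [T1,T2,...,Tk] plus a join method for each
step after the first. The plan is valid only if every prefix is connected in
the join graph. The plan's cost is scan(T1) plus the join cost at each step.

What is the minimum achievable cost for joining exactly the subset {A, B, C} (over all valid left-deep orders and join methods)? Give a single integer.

5700

Selinger DP over subsets of {A,B,C}:
  {B}: scan cost=200, card=200
  {A}: scan cost=250, card=250
  {C}: scan cost=100, card=100
  {AB}: card=5000; try (B,hash)→3700, (A,merge)→4250, (B,merge)→4300, (A,hash)→4400, (B,nl_idx)→7250, (A,nl)→50200 …(+1); best=3700 via (B,hash)
  {BC}: card=400; try (B,nl_idx)→1300, (C,hash)→1800, (C,nl_idx)→2000, (B,merge)→2700, (C,merge)→2800, (B,hash)→3400 …(+2); best=1300 via (B,nl_idx)
  {AC}: card=12500; try (C,hash)→1900, (A,merge)→3150, (C,merge)→3300, (A,hash)→4200, (C,nl_idx)→14500, (A,nl)→25100 …(+1); best=1900 via (C,hash)
  {ABC}: card=5000; try (A,hash)→5700, (A,merge)→7550, (C,hash)→10100, (B,hash)→17600, (C,nl_idx)→43700, (C,merge)→74500 …(+5); best=5700 via (A,hash)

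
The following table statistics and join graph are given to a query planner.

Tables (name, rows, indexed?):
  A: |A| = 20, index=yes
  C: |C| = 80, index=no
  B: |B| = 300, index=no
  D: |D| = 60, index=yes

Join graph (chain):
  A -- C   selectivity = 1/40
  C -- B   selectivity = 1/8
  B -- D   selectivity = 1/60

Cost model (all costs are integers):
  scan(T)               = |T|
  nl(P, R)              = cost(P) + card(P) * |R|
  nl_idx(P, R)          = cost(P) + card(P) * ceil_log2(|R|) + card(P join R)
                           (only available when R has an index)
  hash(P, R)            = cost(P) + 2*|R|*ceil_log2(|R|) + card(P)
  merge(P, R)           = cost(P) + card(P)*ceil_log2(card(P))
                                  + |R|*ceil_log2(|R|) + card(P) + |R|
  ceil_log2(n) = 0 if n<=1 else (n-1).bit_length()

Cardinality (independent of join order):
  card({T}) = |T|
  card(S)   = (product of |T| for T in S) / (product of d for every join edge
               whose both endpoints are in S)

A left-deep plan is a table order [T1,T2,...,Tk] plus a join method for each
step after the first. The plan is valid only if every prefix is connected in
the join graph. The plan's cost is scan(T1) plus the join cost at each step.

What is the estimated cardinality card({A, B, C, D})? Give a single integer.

Tables in S: A(20), B(300), C(80), D(60)
Edges inside S: A-C(d=40), C-B(d=8), B-D(d=60)
numerator = 20 * 300 * 80 * 60 = 28800000
denominator = 40 * 8 * 60 = 19200
card(S) = 28800000 / 19200 = 1500

1500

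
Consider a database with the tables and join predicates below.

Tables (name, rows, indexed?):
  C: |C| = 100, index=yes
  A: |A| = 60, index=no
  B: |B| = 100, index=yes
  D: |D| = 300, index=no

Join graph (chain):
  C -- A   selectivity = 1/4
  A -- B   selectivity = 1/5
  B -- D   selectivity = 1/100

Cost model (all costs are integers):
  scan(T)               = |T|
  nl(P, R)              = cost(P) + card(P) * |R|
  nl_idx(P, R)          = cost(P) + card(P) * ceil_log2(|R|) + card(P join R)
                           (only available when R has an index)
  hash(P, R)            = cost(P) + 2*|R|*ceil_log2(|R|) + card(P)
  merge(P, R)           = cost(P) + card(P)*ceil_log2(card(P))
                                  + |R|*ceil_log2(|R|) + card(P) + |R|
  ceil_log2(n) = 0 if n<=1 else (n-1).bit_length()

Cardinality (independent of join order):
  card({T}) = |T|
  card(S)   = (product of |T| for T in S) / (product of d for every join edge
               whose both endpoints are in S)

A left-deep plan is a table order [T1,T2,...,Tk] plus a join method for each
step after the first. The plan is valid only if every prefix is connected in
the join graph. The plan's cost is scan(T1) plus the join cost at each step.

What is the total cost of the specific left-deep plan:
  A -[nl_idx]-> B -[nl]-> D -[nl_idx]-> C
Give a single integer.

476880

step 1: scan A: cost=60, card=60
step 2: join B via nl_idx
    card(P join B) = 60*100/(5) = 1200
    cost = 60 + 60*7 + 1200 = 1680
step 3: join D via nl
    card(P join D) = 1200*300/(100) = 3600
    cost = 1680 + 1200*300 = 361680
step 4: join C via nl_idx
    card(P join C) = 3600*100/(4) = 90000
    cost = 361680 + 3600*7 + 90000 = 476880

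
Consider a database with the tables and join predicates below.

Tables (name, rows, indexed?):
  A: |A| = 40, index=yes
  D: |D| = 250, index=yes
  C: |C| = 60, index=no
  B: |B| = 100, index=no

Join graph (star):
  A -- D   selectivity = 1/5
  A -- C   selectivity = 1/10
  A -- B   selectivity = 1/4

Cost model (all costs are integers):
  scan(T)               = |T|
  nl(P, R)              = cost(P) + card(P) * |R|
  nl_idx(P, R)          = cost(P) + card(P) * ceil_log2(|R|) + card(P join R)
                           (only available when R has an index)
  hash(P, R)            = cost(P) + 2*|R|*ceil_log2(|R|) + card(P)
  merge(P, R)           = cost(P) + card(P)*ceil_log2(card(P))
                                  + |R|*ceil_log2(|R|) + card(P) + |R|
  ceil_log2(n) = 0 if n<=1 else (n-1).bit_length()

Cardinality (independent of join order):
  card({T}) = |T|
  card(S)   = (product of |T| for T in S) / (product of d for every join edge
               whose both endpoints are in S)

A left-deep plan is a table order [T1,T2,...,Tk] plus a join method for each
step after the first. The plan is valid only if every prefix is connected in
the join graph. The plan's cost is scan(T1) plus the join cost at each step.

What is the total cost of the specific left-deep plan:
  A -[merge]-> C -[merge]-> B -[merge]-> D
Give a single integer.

step 1: scan A: cost=40, card=40
step 2: join C via merge
    card(P join C) = 40*60/(10) = 240
    cost = 40 + 40*6 + 60*6 + 40 + 60 = 740
step 3: join B via merge
    card(P join B) = 240*100/(4) = 6000
    cost = 740 + 240*8 + 100*7 + 240 + 100 = 3700
step 4: join D via merge
    card(P join D) = 6000*250/(5) = 300000
    cost = 3700 + 6000*13 + 250*8 + 6000 + 250 = 89950

89950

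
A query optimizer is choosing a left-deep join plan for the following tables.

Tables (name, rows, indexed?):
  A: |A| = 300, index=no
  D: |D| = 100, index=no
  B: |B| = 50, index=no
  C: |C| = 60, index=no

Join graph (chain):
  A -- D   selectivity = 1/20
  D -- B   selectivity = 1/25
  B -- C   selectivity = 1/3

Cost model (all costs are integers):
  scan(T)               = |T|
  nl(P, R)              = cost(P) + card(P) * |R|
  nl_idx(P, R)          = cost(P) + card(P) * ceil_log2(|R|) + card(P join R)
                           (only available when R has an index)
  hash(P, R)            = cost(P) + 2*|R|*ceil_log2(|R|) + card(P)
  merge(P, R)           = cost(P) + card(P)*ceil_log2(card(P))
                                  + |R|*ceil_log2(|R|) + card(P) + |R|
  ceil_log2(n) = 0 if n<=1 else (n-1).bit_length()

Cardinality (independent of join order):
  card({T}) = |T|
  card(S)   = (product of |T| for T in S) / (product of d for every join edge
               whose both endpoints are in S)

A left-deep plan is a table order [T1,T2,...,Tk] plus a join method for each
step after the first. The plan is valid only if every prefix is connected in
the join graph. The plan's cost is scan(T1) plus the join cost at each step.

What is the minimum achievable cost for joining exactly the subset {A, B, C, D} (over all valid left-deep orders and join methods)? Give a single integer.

Selinger DP over subsets of {A,B,C,D}:
  {A}: scan cost=300, card=300
  {D}: scan cost=100, card=100
  {B}: scan cost=50, card=50
  {C}: scan cost=60, card=60
  {AD}: card=1500; try (D,hash)→2000, (A,merge)→3900, (D,merge)→4100, (A,hash)→5600, (A,nl)→30100, (D,nl)→30300; best=2000 via (D,hash)
  {BD}: card=200; try (B,hash)→800, (D,merge)→1200, (B,merge)→1250, (D,hash)→1500, (D,nl)→5050, (B,nl)→5100; best=800 via (B,hash)
  {BC}: card=1000; try (B,hash)→720, (C,hash)→820, (C,merge)→820, (B,merge)→830, (C,nl)→3050, (B,nl)→3060; best=720 via (B,hash)
  {ABD}: card=3000; try (B,hash)→4100, (A,merge)→5600, (A,hash)→6400, (B,merge)→20350, (A,nl)→60800, (B,nl)→77000; best=4100 via (B,hash)
  {BCD}: card=4000; try (C,hash)→1720, (C,merge)→3020, (D,hash)→3120, (D,merge)→12520, (C,nl)→12800, (D,nl)→100720; best=1720 via (C,hash)
  {ABCD}: card=60000; try (C,hash)→7820, (A,hash)→11120, (C,merge)→43520, (A,merge)→56720, (C,nl)→184100, (A,nl)→1201720; best=7820 via (C,hash)

7820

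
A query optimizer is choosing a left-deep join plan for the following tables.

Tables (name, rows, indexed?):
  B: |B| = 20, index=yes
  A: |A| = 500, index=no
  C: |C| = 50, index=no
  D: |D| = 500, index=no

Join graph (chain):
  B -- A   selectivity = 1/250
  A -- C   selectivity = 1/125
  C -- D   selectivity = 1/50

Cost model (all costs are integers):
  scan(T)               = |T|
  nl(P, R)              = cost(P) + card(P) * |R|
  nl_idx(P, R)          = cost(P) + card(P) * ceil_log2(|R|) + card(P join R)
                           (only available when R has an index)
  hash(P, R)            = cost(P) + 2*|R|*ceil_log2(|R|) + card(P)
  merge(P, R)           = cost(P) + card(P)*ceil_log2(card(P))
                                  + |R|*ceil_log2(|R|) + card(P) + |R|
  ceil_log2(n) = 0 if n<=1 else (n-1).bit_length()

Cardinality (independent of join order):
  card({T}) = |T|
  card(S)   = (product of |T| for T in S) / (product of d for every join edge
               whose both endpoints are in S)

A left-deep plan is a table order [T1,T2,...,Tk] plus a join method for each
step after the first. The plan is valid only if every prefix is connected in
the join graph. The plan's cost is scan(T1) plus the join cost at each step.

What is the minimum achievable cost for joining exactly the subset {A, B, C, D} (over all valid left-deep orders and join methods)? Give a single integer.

Selinger DP over subsets of {A,B,C,D}:
  {B}: scan cost=20, card=20
  {A}: scan cost=500, card=500
  {C}: scan cost=50, card=50
  {D}: scan cost=500, card=500
  {AB}: card=40; try (B,hash)→1200, (B,nl_idx)→3040, (A,merge)→5140, (B,merge)→5620, (A,hash)→9040, (A,nl)→10020 …(+1); best=1200 via (B,hash)
  {AC}: card=200; try (C,hash)→1600, (A,merge)→5400, (C,merge)→5850, (A,hash)→9100, (A,nl)→25050, (C,nl)→25500; best=1600 via (C,hash)
  {CD}: card=500; try (C,hash)→1600, (D,merge)→5400, (C,merge)→5850, (D,hash)→9100, (D,nl)→25050, (C,nl)→25500; best=1600 via (C,hash)
  {ABC}: card=16; try (C,merge)→1830, (C,hash)→1840, (B,hash)→2000, (B,nl_idx)→2616, (C,nl)→3200, (B,merge)→3520 …(+1); best=1830 via (C,merge)
  {ACD}: card=2000; try (D,merge)→8400, (D,hash)→10800, (A,hash)→11100, (A,merge)→11600, (D,nl)→101600, (A,nl)→251600; best=8400 via (D,merge)
  {ABCD}: card=160; try (D,merge)→6910, (D,nl)→9830, (B,hash)→10600, (D,hash)→10846, (B,nl_idx)→18560, (B,merge)→32520 …(+1); best=6910 via (D,merge)

6910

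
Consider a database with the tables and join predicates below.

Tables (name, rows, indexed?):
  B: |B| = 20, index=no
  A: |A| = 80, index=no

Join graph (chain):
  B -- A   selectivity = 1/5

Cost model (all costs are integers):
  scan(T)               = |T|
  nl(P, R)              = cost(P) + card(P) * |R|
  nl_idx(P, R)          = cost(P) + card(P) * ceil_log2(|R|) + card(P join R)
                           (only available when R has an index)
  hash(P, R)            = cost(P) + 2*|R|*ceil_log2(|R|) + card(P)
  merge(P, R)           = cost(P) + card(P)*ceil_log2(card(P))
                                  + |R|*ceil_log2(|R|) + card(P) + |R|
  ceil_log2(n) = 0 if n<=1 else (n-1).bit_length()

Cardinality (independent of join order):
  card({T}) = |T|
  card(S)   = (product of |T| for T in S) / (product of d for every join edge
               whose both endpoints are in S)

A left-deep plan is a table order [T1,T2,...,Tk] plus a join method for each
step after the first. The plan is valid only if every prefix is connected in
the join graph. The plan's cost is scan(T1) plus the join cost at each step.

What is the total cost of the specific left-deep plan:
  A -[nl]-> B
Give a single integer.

1680

step 1: scan A: cost=80, card=80
step 2: join B via nl
    card(P join B) = 80*20/(5) = 320
    cost = 80 + 80*20 = 1680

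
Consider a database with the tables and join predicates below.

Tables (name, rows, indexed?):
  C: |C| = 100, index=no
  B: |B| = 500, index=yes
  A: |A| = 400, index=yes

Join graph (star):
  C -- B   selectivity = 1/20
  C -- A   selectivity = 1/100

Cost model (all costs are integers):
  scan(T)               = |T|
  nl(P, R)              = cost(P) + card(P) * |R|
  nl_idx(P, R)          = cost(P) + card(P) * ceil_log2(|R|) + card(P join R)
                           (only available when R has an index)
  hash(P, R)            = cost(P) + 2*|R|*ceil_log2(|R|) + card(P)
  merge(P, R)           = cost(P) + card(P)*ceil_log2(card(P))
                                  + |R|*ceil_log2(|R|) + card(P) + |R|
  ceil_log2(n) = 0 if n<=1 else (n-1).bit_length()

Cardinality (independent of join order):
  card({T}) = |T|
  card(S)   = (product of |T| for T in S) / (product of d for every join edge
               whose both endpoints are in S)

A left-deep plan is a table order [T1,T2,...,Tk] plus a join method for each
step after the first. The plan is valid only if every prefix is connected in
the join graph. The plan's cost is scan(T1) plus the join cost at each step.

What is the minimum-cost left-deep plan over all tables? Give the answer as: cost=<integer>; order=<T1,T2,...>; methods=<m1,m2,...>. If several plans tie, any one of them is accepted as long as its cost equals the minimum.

Selinger DP (subsets sized 1..n):
  {C}: scan cost=100, card=100
  {B}: scan cost=500, card=500
  {A}: scan cost=400, card=400
  {BC}: card=2500; try (C,hash)→2400, (B,nl_idx)→3500, (B,merge)→5900, (C,merge)→6300, (B,hash)→9200, (B,nl)→50100 …(+1); best=2400 via (C,hash)
  {AC}: card=400; try (A,nl_idx)→1400, (C,hash)→2200, (A,merge)→4900, (C,merge)→5200, (A,hash)→7400, (A,nl)→40100 …(+1); best=1400 via (A,nl_idx)
  {ABC}: card=10000; try (B,merge)→10400, (B,hash)→10800, (A,hash)→12100, (B,nl_idx)→15000, (A,nl_idx)→34900, (A,merge)→38900 …(+2); best=10400 via (B,merge)

cost=10400; order=C,A,B; methods=nl_idx,merge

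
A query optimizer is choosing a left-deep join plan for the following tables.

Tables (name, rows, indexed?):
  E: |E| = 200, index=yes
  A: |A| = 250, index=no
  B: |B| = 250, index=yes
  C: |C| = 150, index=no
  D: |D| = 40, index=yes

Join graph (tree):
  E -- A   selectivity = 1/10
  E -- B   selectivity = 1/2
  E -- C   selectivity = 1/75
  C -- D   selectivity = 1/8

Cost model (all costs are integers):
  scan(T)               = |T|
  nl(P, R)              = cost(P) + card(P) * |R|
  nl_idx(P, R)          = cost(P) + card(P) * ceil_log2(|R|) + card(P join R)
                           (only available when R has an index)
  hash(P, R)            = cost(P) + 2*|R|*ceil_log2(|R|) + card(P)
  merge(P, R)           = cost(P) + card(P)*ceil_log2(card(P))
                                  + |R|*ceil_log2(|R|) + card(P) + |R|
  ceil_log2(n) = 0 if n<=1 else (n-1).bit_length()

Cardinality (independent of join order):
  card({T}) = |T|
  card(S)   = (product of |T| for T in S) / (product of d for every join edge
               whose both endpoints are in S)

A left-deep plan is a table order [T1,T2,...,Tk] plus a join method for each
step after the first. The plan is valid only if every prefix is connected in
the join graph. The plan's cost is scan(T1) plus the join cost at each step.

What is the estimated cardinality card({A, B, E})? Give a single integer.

625000

Tables in S: A(250), B(250), E(200)
Edges inside S: E-A(d=10), E-B(d=2)
numerator = 250 * 250 * 200 = 12500000
denominator = 10 * 2 = 20
card(S) = 12500000 / 20 = 625000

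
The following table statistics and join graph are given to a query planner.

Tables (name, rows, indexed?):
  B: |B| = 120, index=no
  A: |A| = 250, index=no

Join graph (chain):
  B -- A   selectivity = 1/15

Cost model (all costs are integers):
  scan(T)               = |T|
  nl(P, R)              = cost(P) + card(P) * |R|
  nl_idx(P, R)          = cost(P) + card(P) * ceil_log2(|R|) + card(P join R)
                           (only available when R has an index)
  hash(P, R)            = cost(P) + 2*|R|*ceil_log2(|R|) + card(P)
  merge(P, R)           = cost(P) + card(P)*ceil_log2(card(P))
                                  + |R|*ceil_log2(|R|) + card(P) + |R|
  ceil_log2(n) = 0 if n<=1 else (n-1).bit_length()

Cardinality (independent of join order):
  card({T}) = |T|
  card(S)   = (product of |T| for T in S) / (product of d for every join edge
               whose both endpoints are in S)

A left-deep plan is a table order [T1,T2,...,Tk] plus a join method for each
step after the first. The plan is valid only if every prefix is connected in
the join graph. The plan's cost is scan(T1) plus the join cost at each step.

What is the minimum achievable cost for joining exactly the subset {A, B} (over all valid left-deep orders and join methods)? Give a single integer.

Selinger DP over subsets of {A,B}:
  {B}: scan cost=120, card=120
  {A}: scan cost=250, card=250
  {AB}: card=2000; try (B,hash)→2180, (A,merge)→3330, (B,merge)→3460, (A,hash)→4240, (A,nl)→30120, (B,nl)→30250; best=2180 via (B,hash)

2180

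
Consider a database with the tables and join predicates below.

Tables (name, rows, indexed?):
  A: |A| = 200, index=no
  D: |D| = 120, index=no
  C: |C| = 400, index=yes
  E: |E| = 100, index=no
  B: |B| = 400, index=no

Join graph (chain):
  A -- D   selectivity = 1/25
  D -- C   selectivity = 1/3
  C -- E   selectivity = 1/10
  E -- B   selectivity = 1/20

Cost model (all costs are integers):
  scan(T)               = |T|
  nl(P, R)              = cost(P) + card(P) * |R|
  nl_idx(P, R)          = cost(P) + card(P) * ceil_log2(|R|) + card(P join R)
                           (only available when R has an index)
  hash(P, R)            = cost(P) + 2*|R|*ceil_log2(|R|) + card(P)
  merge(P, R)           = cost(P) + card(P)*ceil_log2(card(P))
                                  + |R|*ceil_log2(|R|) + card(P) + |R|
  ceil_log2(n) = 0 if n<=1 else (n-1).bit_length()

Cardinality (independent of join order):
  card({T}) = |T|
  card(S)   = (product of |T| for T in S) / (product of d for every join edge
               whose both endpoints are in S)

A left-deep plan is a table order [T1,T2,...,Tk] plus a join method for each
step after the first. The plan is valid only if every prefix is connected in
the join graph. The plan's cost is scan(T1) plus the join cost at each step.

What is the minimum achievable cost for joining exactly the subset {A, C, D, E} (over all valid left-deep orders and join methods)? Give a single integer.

139640

Selinger DP over subsets of {A,C,D,E}:
  {A}: scan cost=200, card=200
  {D}: scan cost=120, card=120
  {C}: scan cost=400, card=400
  {E}: scan cost=100, card=100
  {AD}: card=960; try (D,hash)→2080, (A,merge)→2880, (D,merge)→2960, (A,hash)→3440, (A,nl)→24120, (D,nl)→24200; best=2080 via (D,hash)
  {CD}: card=16000; try (D,hash)→2480, (C,merge)→5080, (D,merge)→5360, (C,hash)→7440, (C,nl_idx)→17200, (C,nl)→48120 …(+1); best=2480 via (D,hash)
  {CE}: card=4000; try (E,hash)→2200, (C,merge)→4900, (C,nl_idx)→5000, (E,merge)→5200, (C,hash)→7400, (C,nl)→40100 …(+1); best=2200 via (E,hash)
  {ACD}: card=128000; try (C,hash)→10240, (C,merge)→16640, (A,hash)→21680, (C,nl_idx)→138720, (A,merge)→244280, (C,nl)→386080 …(+1); best=10240 via (C,hash)
  {CDE}: card=160000; try (D,hash)→7880, (E,hash)→19880, (D,merge)→55160, (E,merge)→243280, (D,nl)→482200, (E,nl)→1602480; best=7880 via (D,hash)
  {ACDE}: card=1280000; try (E,hash)→139640, (A,hash)→171080, (E,merge)→2315040, (A,merge)→3049680, (E,nl)→12810240, (A,nl)→32007880; best=139640 via (E,hash)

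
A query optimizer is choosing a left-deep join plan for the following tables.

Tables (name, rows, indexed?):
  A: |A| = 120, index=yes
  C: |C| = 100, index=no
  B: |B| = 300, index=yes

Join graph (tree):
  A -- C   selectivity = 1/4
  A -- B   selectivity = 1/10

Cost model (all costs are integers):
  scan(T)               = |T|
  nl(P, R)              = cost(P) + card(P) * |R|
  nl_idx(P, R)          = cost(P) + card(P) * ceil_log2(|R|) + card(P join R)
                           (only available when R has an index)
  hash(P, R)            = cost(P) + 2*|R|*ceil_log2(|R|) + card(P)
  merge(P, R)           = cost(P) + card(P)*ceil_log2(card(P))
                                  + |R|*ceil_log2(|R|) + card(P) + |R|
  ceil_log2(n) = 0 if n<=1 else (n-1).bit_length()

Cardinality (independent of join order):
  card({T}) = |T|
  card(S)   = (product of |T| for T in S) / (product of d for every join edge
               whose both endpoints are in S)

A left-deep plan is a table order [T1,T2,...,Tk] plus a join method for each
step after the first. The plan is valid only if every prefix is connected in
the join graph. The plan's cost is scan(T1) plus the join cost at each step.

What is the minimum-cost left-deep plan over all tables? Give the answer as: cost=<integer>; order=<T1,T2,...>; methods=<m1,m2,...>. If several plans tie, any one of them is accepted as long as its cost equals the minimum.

Selinger DP (subsets sized 1..n):
  {A}: scan cost=120, card=120
  {C}: scan cost=100, card=100
  {B}: scan cost=300, card=300
  {AC}: card=3000; try (C,hash)→1640, (A,merge)→1860, (C,merge)→1880, (A,hash)→1880, (A,nl_idx)→3800, (A,nl)→12100 …(+1); best=1640 via (C,hash)
  {AB}: card=3600; try (A,hash)→2280, (B,merge)→4080, (A,merge)→4260, (B,nl_idx)→4800, (B,hash)→5640, (A,nl_idx)→6000 …(+2); best=2280 via (A,hash)
  {ABC}: card=90000; try (C,hash)→7280, (B,hash)→10040, (B,merge)→43640, (C,merge)→49880, (B,nl_idx)→118640, (C,nl)→362280 …(+1); best=7280 via (C,hash)

cost=7280; order=B,A,C; methods=hash,hash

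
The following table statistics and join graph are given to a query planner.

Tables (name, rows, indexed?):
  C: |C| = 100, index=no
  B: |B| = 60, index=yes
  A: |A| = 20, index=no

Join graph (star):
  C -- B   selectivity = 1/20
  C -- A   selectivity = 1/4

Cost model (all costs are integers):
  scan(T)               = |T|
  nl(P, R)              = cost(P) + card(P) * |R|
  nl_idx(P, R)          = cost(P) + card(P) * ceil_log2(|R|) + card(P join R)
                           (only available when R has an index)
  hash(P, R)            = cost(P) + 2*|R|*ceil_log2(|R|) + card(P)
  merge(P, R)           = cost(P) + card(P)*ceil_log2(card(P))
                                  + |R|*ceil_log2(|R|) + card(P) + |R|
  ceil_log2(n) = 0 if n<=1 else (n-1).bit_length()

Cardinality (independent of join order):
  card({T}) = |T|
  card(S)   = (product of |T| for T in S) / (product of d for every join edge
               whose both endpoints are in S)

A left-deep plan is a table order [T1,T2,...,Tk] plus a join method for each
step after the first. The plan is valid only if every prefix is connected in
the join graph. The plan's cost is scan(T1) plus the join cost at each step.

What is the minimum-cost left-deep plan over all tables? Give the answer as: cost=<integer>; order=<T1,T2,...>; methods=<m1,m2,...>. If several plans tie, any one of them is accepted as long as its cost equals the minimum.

Selinger DP (subsets sized 1..n):
  {C}: scan cost=100, card=100
  {B}: scan cost=60, card=60
  {A}: scan cost=20, card=20
  {BC}: card=300; try (B,hash)→920, (B,nl_idx)→1000, (C,merge)→1280, (B,merge)→1320, (C,hash)→1520, (C,nl)→6060 …(+1); best=920 via (B,hash)
  {AC}: card=500; try (A,hash)→400, (C,merge)→940, (A,merge)→1020, (C,hash)→1440, (C,nl)→2020, (A,nl)→2100; best=400 via (A,hash)
  {ABC}: card=1500; try (A,hash)→1420, (B,hash)→1620, (A,merge)→4040, (B,nl_idx)→4900, (B,merge)→5820, (A,nl)→6920 …(+1); best=1420 via (A,hash)

cost=1420; order=C,B,A; methods=hash,hash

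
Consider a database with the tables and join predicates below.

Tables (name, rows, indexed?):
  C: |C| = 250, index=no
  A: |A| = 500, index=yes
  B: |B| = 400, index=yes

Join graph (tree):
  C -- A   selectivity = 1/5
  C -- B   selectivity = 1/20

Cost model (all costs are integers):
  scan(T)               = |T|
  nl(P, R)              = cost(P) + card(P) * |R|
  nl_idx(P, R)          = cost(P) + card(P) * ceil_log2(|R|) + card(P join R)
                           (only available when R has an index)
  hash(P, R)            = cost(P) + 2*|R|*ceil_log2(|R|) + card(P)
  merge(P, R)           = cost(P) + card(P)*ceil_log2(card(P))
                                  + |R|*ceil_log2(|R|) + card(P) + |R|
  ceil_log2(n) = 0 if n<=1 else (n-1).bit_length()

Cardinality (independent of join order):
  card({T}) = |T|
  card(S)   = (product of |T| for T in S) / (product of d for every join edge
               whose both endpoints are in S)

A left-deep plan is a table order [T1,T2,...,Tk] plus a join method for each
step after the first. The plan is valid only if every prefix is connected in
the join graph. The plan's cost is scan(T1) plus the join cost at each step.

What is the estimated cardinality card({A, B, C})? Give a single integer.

Tables in S: A(500), B(400), C(250)
Edges inside S: C-A(d=5), C-B(d=20)
numerator = 500 * 400 * 250 = 50000000
denominator = 5 * 20 = 100
card(S) = 50000000 / 100 = 500000

500000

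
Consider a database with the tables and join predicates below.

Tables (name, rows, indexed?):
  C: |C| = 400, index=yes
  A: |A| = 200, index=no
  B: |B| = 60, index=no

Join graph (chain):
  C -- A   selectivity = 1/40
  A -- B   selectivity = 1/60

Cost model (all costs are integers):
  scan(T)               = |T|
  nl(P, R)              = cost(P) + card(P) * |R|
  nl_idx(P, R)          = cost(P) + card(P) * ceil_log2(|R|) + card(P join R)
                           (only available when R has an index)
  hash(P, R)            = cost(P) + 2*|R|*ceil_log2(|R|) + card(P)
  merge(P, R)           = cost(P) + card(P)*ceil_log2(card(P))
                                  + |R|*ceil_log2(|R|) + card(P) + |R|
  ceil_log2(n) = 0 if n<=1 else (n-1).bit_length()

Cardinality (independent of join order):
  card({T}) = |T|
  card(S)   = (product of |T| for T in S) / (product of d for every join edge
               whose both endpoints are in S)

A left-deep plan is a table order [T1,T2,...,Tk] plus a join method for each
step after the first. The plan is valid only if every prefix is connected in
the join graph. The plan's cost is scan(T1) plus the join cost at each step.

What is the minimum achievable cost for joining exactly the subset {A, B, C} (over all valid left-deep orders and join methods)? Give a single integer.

Selinger DP over subsets of {A,B,C}:
  {C}: scan cost=400, card=400
  {A}: scan cost=200, card=200
  {B}: scan cost=60, card=60
  {AC}: card=2000; try (C,nl_idx)→4000, (A,hash)→4000, (C,merge)→6000, (A,merge)→6200, (C,hash)→7600, (C,nl)→80200 …(+1); best=4000 via (C,nl_idx)
  {AB}: card=200; try (B,hash)→1120, (A,merge)→2280, (B,merge)→2420, (A,hash)→3320, (A,nl)→12060, (B,nl)→12200; best=1120 via (B,hash)
  {ABC}: card=2000; try (C,nl_idx)→4920, (B,hash)→6720, (C,merge)→6920, (C,hash)→8520, (B,merge)→28420, (C,nl)→81120 …(+1); best=4920 via (C,nl_idx)

4920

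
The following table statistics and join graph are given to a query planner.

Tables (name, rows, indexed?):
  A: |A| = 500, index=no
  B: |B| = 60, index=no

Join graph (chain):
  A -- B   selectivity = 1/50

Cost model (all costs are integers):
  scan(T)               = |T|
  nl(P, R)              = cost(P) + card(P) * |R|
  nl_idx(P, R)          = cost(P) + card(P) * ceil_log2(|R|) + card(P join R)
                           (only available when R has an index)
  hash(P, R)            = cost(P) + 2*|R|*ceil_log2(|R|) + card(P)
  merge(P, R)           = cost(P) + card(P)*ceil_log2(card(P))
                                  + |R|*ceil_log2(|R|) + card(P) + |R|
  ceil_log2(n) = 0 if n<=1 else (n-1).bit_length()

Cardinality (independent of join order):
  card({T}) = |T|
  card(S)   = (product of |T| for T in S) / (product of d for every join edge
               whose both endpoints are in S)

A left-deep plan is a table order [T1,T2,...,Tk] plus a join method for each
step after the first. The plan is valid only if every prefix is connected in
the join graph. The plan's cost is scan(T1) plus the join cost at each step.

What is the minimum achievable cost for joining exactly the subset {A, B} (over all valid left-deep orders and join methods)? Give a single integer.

1720

Selinger DP over subsets of {A,B}:
  {A}: scan cost=500, card=500
  {B}: scan cost=60, card=60
  {AB}: card=600; try (B,hash)→1720, (A,merge)→5480, (B,merge)→5920, (A,hash)→9120, (A,nl)→30060, (B,nl)→30500; best=1720 via (B,hash)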